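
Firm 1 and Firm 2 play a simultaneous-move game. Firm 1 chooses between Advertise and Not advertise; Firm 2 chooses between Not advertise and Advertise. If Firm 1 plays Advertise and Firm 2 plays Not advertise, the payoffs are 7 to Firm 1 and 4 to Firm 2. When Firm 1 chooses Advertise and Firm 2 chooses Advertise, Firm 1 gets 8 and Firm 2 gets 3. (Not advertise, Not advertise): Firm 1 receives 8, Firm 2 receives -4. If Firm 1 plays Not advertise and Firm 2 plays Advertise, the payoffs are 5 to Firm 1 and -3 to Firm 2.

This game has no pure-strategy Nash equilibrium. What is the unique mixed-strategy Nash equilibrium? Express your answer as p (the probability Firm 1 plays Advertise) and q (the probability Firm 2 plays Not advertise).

p = 1/2, q = 3/4

Set Firm 2's expected payoff from Not advertise equal to that from Advertise:
  Firm 2's payoff to Not advertise: p·4 + (1−p)·(-4) = 8p - 4
  Firm 2's payoff to Advertise: p·3 + (1−p)·(-3) = 6p - 3
  8p - 4 = 6p - 3  ⇒  2p = 1  ⇒  p = 1/2.
Set Firm 1's expected payoff from Advertise equal to that from Not advertise:
  Firm 1's payoff to Advertise: q·7 + (1−q)·8 = -q + 8
  Firm 1's payoff to Not advertise: q·8 + (1−q)·5 = 3q + 5
  -q + 8 = 3q + 5  ⇒  -4q = -3  ⇒  q = 3/4.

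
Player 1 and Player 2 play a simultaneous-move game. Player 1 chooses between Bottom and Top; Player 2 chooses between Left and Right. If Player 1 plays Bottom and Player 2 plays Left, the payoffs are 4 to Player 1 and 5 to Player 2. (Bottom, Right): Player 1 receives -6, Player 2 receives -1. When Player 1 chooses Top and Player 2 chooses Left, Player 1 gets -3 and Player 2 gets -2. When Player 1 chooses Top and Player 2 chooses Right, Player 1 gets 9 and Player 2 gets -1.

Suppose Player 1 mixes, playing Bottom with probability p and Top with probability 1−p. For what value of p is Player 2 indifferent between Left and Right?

For Player 2 to be willing to mix, Player 2 must be indifferent between Left and Right, which pins down Player 1's mix.
  Player 2's payoff to Left: p·5 + (1−p)·(-2) = 7p - 2
  Player 2's payoff to Right: p·(-1) + (1−p)·(-1) = -1
  7p - 2 = -1  ⇒  7p = 1  ⇒  p = 1/7.

p = 1/7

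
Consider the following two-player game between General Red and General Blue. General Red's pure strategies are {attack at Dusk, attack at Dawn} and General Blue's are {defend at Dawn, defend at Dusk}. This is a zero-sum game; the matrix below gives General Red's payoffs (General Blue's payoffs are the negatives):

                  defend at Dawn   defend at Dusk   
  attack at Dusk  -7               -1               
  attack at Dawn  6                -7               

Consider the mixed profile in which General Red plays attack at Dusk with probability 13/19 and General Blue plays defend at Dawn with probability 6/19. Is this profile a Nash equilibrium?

Yes

Check General Blue's indifference given General Red's mix p = 13/19:
  payoff from defend at Dawn = 55/19; payoff from defend at Dusk = 55/19 — equal.
Check General Red's indifference given General Blue's mix q = 6/19:
  payoff from attack at Dusk = -55/19; payoff from attack at Dawn = -55/19 — equal.
Both players are indifferent, so neither can profitably deviate.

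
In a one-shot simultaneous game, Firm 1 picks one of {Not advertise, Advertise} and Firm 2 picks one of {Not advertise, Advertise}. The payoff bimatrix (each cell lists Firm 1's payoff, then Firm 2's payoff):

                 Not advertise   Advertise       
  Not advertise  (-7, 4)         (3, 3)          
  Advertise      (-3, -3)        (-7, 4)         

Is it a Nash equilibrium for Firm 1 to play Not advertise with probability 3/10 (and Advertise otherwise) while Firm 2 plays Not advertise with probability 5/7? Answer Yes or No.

No

Given Firm 1's mix p = 3/10, Firm 2's payoff from Not advertise is -9/10 but from Advertise is 37/10. Firm 2 strictly prefers Advertise, so Firm 2 would not mix.
So the proposed profile is not a Nash equilibrium.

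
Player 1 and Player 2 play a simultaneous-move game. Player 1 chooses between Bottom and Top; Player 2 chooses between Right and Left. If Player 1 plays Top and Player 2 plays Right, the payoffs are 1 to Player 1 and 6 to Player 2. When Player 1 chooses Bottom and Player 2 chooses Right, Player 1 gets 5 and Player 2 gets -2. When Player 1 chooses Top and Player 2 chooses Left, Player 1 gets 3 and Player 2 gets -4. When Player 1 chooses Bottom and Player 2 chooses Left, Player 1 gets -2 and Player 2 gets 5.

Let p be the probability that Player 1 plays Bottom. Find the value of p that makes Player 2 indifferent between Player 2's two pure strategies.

p = 10/17

Player 1's mix must leave Player 2 indifferent between Right and Left.
  Player 2's payoff to Right: p·(-2) + (1−p)·6 = -8p + 6
  Player 2's payoff to Left: p·5 + (1−p)·(-4) = 9p - 4
  -8p + 6 = 9p - 4  ⇒  -17p = -10  ⇒  p = 10/17.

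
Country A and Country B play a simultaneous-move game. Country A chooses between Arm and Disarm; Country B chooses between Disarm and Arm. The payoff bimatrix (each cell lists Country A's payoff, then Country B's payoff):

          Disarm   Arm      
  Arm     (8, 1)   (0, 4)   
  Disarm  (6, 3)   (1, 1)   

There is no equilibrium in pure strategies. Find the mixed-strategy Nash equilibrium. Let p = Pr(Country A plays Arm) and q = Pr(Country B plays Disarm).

p = 2/5, q = 1/3

In a mixed equilibrium Country B is indifferent between Disarm and Arm; this condition fixes p.
  Country B's expected payoff from Disarm: p·1 + (1−p)·3 = -2p + 3
  Country B's expected payoff from Arm: p·4 + (1−p)·1 = 3p + 1
  -2p + 3 = 3p + 1  ⇒  -5p = -2  ⇒  p = 2/5.
For Country A to be willing to mix, Country A must be indifferent between Arm and Disarm, which pins down Country B's mix.
  Country A's expected payoff from Arm: q·8 + (1−q)·0 = 8q
  Country A's expected payoff from Disarm: q·6 + (1−q)·1 = 5q + 1
  8q = 5q + 1  ⇒  3q = 1  ⇒  q = 1/3.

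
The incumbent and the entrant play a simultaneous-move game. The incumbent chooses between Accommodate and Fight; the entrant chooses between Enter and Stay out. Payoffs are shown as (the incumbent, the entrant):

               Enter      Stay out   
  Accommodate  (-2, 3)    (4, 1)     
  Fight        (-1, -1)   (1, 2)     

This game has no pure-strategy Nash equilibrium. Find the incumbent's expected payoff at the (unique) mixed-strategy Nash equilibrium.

Set the incumbent's expected payoff from Accommodate equal to that from Fight:
  the incumbent's expected payoff from Accommodate: q·(-2) + (1−q)·4 = -6q + 4
  the incumbent's expected payoff from Fight: q·(-1) + (1−q)·1 = -2q + 1
  -6q + 4 = -2q + 1  ⇒  -4q = -3  ⇒  q = 3/4.
At equilibrium the incumbent is indifferent across rows, so the incumbent's payoff equals the payoff from Accommodate: (3/4)·(-2) + (1/4)·4 = -1/2.

-1/2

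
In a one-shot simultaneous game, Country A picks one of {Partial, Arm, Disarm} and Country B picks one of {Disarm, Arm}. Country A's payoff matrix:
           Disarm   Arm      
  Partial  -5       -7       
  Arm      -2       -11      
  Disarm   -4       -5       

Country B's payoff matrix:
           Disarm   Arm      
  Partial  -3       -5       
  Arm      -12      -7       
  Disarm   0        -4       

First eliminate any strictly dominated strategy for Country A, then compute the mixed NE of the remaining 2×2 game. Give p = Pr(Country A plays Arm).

Country A's strategy Partial is strictly dominated by Disarm: -4 > -5 and -5 > -7. Eliminate Partial.
Country A's mix must leave Country B indifferent between Disarm and Arm.
  Country B's payoff from Disarm: p·(-12) + (1−p)·0 = -12p
  Country B's payoff from Arm: p·(-7) + (1−p)·(-4) = -3p - 4
  -12p = -3p - 4  ⇒  -9p = -4  ⇒  p = 4/9.

p = 4/9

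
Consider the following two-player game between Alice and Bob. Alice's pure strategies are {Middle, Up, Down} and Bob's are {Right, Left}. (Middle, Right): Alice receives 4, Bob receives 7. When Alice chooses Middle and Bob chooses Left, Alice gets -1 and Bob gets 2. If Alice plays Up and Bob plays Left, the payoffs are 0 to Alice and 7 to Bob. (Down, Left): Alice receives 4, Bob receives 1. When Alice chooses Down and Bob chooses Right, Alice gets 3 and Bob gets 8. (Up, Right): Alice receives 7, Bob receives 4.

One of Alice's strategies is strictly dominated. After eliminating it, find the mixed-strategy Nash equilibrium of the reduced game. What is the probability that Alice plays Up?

p = 7/10

Alice's strategy Middle is strictly dominated by Up: 7 > 4 and 0 > -1. Eliminate Middle.
For Bob to be willing to mix, Bob must be indifferent between Right and Left, which pins down Alice's mix.
  Bob's payoff to Right: p·4 + (1−p)·8 = -4p + 8
  Bob's payoff to Left: p·7 + (1−p)·1 = 6p + 1
  -4p + 8 = 6p + 1  ⇒  -10p = -7  ⇒  p = 7/10.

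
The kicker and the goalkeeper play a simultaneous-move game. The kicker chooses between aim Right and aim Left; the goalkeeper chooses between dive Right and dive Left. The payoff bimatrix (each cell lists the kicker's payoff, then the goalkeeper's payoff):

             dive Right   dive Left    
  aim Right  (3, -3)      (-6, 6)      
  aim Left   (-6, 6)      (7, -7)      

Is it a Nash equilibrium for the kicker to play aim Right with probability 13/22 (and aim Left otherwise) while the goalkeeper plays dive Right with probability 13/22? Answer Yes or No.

Yes

Check the goalkeeper's indifference given the kicker's mix p = 13/22:
  payoff from dive Right = 15/22; payoff from dive Left = 15/22 — equal.
Check the kicker's indifference given the goalkeeper's mix q = 13/22:
  payoff from aim Right = -15/22; payoff from aim Left = -15/22 — equal.
Both players are indifferent, so neither can profitably deviate.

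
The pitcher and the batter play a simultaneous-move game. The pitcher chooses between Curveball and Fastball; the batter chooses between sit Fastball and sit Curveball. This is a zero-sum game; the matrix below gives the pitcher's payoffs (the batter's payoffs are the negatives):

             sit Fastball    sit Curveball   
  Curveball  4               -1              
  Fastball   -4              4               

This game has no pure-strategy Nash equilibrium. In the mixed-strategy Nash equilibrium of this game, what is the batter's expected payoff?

The batter's indifference between sit Fastball and sit Curveball determines the pitcher's mixing probability p:
  the batter's expected payoff from sit Fastball: p·(-4) + (1−p)·4 = -8p + 4
  the batter's expected payoff from sit Curveball: p·1 + (1−p)·(-4) = 5p - 4
  -8p + 4 = 5p - 4  ⇒  -13p = -8  ⇒  p = 8/13.
At equilibrium the batter is indifferent across columns, so the batter's payoff equals the payoff from sit Fastball: (8/13)·(-4) + (5/13)·4 = -12/13.

-12/13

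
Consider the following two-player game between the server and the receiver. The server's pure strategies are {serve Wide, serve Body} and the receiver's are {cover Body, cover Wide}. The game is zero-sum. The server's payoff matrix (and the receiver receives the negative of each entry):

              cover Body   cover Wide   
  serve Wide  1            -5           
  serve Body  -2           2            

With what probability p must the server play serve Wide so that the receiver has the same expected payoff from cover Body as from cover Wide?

p = 2/5

For the receiver to be willing to mix, the receiver must be indifferent between cover Body and cover Wide, which pins down the server's mix.
  the receiver's expected payoff from cover Body: p·(-1) + (1−p)·2 = -3p + 2
  the receiver's expected payoff from cover Wide: p·5 + (1−p)·(-2) = 7p - 2
  -3p + 2 = 7p - 2  ⇒  -10p = -4  ⇒  p = 2/5.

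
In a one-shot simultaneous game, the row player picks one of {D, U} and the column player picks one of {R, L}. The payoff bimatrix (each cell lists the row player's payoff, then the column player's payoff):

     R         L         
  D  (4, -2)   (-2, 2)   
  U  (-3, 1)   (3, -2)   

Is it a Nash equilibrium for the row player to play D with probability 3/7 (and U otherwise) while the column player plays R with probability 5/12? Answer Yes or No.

Yes

Check the column player's indifference given the row player's mix p = 3/7:
  payoff from R = -2/7; payoff from L = -2/7 — equal.
Check the row player's indifference given the column player's mix q = 5/12:
  payoff from D = 1/2; payoff from U = 1/2 — equal.
Both players are indifferent, so neither can profitably deviate.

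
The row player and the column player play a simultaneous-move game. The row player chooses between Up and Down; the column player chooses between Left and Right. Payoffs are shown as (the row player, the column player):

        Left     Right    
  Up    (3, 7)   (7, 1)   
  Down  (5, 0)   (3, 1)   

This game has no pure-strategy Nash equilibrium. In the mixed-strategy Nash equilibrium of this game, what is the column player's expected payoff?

The column player's indifference between Left and Right determines the row player's mixing probability p:
  the column player's payoff to Left: p·7 + (1−p)·0 = 7p
  the column player's payoff to Right: p·1 + (1−p)·1 = 1
  7p = 1  ⇒  7p = 1  ⇒  p = 1/7.
At equilibrium the column player is indifferent across columns, so the column player's payoff equals the payoff from Left: (1/7)·7 + (6/7)·0 = 1.

1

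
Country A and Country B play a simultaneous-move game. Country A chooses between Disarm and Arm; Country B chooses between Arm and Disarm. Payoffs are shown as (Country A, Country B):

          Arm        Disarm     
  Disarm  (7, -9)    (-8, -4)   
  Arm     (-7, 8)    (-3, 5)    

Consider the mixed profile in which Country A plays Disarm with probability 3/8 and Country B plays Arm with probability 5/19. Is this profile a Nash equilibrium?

Check Country B's indifference given Country A's mix p = 3/8:
  payoff from Arm = 13/8; payoff from Disarm = 13/8 — equal.
Check Country A's indifference given Country B's mix q = 5/19:
  payoff from Disarm = -77/19; payoff from Arm = -77/19 — equal.
Both players are indifferent, so neither can profitably deviate.

Yes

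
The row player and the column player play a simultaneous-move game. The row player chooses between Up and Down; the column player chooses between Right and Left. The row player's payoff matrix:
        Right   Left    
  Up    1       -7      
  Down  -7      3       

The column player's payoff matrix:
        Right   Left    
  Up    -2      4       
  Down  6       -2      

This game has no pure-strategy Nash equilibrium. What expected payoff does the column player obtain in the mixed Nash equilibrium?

10/7

Set the column player's expected payoff from Right equal to that from Left:
  the column player's payoff from Right: p·(-2) + (1−p)·6 = -8p + 6
  the column player's payoff from Left: p·4 + (1−p)·(-2) = 6p - 2
  -8p + 6 = 6p - 2  ⇒  -14p = -8  ⇒  p = 4/7.
At equilibrium the column player is indifferent across columns, so the column player's payoff equals the payoff from Right: (4/7)·(-2) + (3/7)·6 = 10/7.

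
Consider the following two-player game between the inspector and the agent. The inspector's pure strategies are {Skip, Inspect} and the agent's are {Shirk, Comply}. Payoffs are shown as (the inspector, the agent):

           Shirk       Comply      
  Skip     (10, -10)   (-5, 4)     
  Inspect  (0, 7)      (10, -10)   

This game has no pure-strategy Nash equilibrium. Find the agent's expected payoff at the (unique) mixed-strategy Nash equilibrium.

The inspector's mix must leave the agent indifferent between Shirk and Comply.
  the agent's payoff to Shirk: p·(-10) + (1−p)·7 = -17p + 7
  the agent's payoff to Comply: p·4 + (1−p)·(-10) = 14p - 10
  -17p + 7 = 14p - 10  ⇒  -31p = -17  ⇒  p = 17/31.
At equilibrium the agent is indifferent across columns, so the agent's payoff equals the payoff from Shirk: (17/31)·(-10) + (14/31)·7 = -72/31.

-72/31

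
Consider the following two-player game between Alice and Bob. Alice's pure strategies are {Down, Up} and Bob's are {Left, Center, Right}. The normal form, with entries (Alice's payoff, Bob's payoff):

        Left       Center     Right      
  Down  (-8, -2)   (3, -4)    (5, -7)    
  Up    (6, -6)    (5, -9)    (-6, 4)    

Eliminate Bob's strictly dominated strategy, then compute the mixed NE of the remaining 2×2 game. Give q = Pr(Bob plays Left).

Bob's strategy Center is strictly dominated by Left: -2 > -4 and -6 > -9. Eliminate Center.
In a mixed equilibrium Alice is indifferent between Down and Up; this condition fixes q.
  Alice's payoff to Down: q·(-8) + (1−q)·5 = -13q + 5
  Alice's payoff to Up: q·6 + (1−q)·(-6) = 12q - 6
  -13q + 5 = 12q - 6  ⇒  -25q = -11  ⇒  q = 11/25.

q = 11/25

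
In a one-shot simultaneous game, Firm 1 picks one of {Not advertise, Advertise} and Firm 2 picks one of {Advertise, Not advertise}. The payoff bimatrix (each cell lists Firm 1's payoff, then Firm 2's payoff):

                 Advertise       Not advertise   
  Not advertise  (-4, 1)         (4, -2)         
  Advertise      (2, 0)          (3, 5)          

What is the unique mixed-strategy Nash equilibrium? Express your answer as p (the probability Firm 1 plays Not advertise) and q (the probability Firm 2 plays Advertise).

In a mixed equilibrium Firm 2 is indifferent between Advertise and Not advertise; this condition fixes p.
  Firm 2's payoff to Advertise: p·1 + (1−p)·0 = p
  Firm 2's payoff to Not advertise: p·(-2) + (1−p)·5 = -7p + 5
  p = -7p + 5  ⇒  8p = 5  ⇒  p = 5/8.
Firm 2's mix must leave Firm 1 indifferent between Not advertise and Advertise.
  Firm 1's payoff from Not advertise: q·(-4) + (1−q)·4 = -8q + 4
  Firm 1's payoff from Advertise: q·2 + (1−q)·3 = -q + 3
  -8q + 4 = -q + 3  ⇒  -7q = -1  ⇒  q = 1/7.

p = 5/8, q = 1/7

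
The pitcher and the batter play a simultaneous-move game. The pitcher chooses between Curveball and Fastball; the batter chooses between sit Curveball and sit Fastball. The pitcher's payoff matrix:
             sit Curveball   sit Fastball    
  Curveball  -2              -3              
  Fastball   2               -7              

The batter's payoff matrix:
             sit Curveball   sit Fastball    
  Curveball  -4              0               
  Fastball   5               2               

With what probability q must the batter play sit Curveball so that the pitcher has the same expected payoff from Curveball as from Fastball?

For the pitcher to be willing to mix, the pitcher must be indifferent between Curveball and Fastball, which pins down the batter's mix.
  the pitcher's payoff from Curveball: q·(-2) + (1−q)·(-3) = q - 3
  the pitcher's payoff from Fastball: q·2 + (1−q)·(-7) = 9q - 7
  q - 3 = 9q - 7  ⇒  -8q = -4  ⇒  q = 1/2.

q = 1/2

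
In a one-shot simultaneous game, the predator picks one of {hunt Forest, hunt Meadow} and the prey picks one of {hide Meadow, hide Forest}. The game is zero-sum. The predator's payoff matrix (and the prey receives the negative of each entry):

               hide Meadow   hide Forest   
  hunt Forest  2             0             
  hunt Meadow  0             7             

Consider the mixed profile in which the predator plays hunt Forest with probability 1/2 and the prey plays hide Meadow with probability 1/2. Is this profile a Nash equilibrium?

No

Given the predator's mix p = 1/2, the prey's payoff from hide Meadow is -1 but from hide Forest is -7/2. The prey strictly prefers hide Meadow, so the prey would not mix.
So the proposed profile is not a Nash equilibrium.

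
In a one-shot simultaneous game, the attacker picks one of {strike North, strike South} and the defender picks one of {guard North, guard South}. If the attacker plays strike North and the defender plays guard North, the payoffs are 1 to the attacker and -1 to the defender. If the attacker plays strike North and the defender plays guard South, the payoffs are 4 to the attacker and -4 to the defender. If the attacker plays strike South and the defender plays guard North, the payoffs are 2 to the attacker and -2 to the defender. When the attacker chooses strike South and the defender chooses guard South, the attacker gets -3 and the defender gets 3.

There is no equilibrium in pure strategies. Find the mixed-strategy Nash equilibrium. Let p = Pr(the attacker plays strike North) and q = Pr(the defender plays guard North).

p = 5/8, q = 7/8

For the defender to be willing to mix, the defender must be indifferent between guard North and guard South, which pins down the attacker's mix.
  the defender's expected payoff from guard North: p·(-1) + (1−p)·(-2) = p - 2
  the defender's expected payoff from guard South: p·(-4) + (1−p)·3 = -7p + 3
  p - 2 = -7p + 3  ⇒  8p = 5  ⇒  p = 5/8.
Set the attacker's expected payoff from strike North equal to that from strike South:
  the attacker's expected payoff from strike North: q·1 + (1−q)·4 = -3q + 4
  the attacker's expected payoff from strike South: q·2 + (1−q)·(-3) = 5q - 3
  -3q + 4 = 5q - 3  ⇒  -8q = -7  ⇒  q = 7/8.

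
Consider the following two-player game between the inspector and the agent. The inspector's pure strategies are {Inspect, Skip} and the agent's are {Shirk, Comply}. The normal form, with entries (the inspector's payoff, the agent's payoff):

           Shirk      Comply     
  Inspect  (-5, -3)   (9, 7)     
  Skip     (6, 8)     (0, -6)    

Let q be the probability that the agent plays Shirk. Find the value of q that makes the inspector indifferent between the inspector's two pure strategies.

q = 9/20

In a mixed equilibrium the inspector is indifferent between Inspect and Skip; this condition fixes q.
  the inspector's payoff from Inspect: q·(-5) + (1−q)·9 = -14q + 9
  the inspector's payoff from Skip: q·6 + (1−q)·0 = 6q
  -14q + 9 = 6q  ⇒  -20q = -9  ⇒  q = 9/20.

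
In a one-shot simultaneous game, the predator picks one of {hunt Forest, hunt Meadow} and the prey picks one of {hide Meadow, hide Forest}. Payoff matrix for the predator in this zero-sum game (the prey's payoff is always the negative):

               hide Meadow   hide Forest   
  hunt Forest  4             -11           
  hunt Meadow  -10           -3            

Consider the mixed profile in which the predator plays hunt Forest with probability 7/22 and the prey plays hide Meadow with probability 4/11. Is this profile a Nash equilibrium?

Yes

Check the prey's indifference given the predator's mix p = 7/22:
  payoff from hide Meadow = 61/11; payoff from hide Forest = 61/11 — equal.
Check the predator's indifference given the prey's mix q = 4/11:
  payoff from hunt Forest = -61/11; payoff from hunt Meadow = -61/11 — equal.
Both players are indifferent, so neither can profitably deviate.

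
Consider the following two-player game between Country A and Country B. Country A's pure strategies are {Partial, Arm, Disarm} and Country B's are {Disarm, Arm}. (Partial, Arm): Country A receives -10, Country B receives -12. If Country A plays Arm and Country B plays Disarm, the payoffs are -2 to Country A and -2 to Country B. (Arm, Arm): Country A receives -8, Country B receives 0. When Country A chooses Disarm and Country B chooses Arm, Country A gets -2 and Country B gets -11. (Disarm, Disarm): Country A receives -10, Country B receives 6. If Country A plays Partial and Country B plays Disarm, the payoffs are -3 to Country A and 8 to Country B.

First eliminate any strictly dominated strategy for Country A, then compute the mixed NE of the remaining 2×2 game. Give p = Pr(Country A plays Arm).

Country A's strategy Partial is strictly dominated by Arm: -2 > -3 and -8 > -10. Eliminate Partial.
Set Country B's expected payoff from Disarm equal to that from Arm:
  Country B's payoff to Disarm: p·(-2) + (1−p)·6 = -8p + 6
  Country B's payoff to Arm: p·0 + (1−p)·(-11) = 11p - 11
  -8p + 6 = 11p - 11  ⇒  -19p = -17  ⇒  p = 17/19.

p = 17/19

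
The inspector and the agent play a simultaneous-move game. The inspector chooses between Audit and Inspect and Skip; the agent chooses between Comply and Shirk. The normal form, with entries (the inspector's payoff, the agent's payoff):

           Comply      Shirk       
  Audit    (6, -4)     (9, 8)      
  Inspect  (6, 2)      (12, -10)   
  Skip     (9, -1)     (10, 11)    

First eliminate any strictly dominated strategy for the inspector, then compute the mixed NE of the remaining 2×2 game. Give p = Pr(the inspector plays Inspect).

p = 1/2

The inspector's strategy Audit is strictly dominated by Skip: 9 > 6 and 10 > 9. Eliminate Audit.
Set the agent's expected payoff from Comply equal to that from Shirk:
  the agent's payoff to Comply: p·2 + (1−p)·(-1) = 3p - 1
  the agent's payoff to Shirk: p·(-10) + (1−p)·11 = -21p + 11
  3p - 1 = -21p + 11  ⇒  24p = 12  ⇒  p = 1/2.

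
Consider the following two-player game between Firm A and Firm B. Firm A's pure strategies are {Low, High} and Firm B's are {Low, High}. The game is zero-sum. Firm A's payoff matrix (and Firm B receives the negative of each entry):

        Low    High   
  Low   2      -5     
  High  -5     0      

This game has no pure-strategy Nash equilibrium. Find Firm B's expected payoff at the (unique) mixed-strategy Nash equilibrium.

25/12

Firm B's indifference between Low and High determines Firm A's mixing probability p:
  Firm B's payoff to Low: p·(-2) + (1−p)·5 = -7p + 5
  Firm B's payoff to High: p·5 + (1−p)·0 = 5p
  -7p + 5 = 5p  ⇒  -12p = -5  ⇒  p = 5/12.
At equilibrium Firm B is indifferent across columns, so Firm B's payoff equals the payoff from Low: (5/12)·(-2) + (7/12)·5 = 25/12.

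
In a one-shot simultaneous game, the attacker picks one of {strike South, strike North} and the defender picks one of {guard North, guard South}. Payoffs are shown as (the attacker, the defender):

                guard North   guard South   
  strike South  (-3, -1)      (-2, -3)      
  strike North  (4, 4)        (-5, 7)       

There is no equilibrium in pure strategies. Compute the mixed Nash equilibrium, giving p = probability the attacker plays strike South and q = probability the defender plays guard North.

p = 3/5, q = 3/10

The attacker's mix must leave the defender indifferent between guard North and guard South.
  the defender's payoff from guard North: p·(-1) + (1−p)·4 = -5p + 4
  the defender's payoff from guard South: p·(-3) + (1−p)·7 = -10p + 7
  -5p + 4 = -10p + 7  ⇒  5p = 3  ⇒  p = 3/5.
For the attacker to be willing to mix, the attacker must be indifferent between strike South and strike North, which pins down the defender's mix.
  the attacker's expected payoff from strike South: q·(-3) + (1−q)·(-2) = -q - 2
  the attacker's expected payoff from strike North: q·4 + (1−q)·(-5) = 9q - 5
  -q - 2 = 9q - 5  ⇒  -10q = -3  ⇒  q = 3/10.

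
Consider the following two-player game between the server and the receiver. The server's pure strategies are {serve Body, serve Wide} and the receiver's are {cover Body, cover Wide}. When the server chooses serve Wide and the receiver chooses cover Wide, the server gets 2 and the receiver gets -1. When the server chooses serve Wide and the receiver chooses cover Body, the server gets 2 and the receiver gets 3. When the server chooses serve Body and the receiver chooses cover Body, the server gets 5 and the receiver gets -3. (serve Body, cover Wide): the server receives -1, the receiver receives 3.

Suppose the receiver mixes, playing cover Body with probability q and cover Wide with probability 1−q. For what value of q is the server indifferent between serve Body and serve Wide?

q = 1/2

For the server to be willing to mix, the server must be indifferent between serve Body and serve Wide, which pins down the receiver's mix.
  the server's payoff to serve Body: q·5 + (1−q)·(-1) = 6q - 1
  the server's payoff to serve Wide: q·2 + (1−q)·2 = 2
  6q - 1 = 2  ⇒  6q = 3  ⇒  q = 1/2.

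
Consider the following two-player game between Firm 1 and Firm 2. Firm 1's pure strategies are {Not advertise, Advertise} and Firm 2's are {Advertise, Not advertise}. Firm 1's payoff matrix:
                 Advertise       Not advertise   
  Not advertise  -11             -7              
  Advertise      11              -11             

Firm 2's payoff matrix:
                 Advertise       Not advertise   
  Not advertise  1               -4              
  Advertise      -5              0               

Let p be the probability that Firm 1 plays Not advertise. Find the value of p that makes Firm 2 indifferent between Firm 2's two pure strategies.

p = 1/2

In a mixed equilibrium Firm 2 is indifferent between Advertise and Not advertise; this condition fixes p.
  Firm 2's expected payoff from Advertise: p·1 + (1−p)·(-5) = 6p - 5
  Firm 2's expected payoff from Not advertise: p·(-4) + (1−p)·0 = -4p
  6p - 5 = -4p  ⇒  10p = 5  ⇒  p = 1/2.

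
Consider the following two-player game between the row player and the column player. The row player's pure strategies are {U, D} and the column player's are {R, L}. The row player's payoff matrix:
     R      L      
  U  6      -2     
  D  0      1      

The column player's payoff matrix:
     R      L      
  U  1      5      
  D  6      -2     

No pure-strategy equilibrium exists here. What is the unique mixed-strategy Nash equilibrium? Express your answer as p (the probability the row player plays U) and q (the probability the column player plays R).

p = 2/3, q = 1/3

The row player's mix must leave the column player indifferent between R and L.
  the column player's payoff from R: p·1 + (1−p)·6 = -5p + 6
  the column player's payoff from L: p·5 + (1−p)·(-2) = 7p - 2
  -5p + 6 = 7p - 2  ⇒  -12p = -8  ⇒  p = 2/3.
For the row player to be willing to mix, the row player must be indifferent between U and D, which pins down the column player's mix.
  the row player's payoff to U: q·6 + (1−q)·(-2) = 8q - 2
  the row player's payoff to D: q·0 + (1−q)·1 = -q + 1
  8q - 2 = -q + 1  ⇒  9q = 3  ⇒  q = 1/3.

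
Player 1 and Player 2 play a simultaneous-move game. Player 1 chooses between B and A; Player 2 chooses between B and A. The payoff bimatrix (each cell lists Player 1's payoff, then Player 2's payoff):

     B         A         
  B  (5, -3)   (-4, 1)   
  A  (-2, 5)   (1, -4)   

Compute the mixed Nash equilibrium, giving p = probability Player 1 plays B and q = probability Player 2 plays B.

In a mixed equilibrium Player 2 is indifferent between B and A; this condition fixes p.
  Player 2's expected payoff from B: p·(-3) + (1−p)·5 = -8p + 5
  Player 2's expected payoff from A: p·1 + (1−p)·(-4) = 5p - 4
  -8p + 5 = 5p - 4  ⇒  -13p = -9  ⇒  p = 9/13.
In a mixed equilibrium Player 1 is indifferent between B and A; this condition fixes q.
  Player 1's payoff from B: q·5 + (1−q)·(-4) = 9q - 4
  Player 1's payoff from A: q·(-2) + (1−q)·1 = -3q + 1
  9q - 4 = -3q + 1  ⇒  12q = 5  ⇒  q = 5/12.

p = 9/13, q = 5/12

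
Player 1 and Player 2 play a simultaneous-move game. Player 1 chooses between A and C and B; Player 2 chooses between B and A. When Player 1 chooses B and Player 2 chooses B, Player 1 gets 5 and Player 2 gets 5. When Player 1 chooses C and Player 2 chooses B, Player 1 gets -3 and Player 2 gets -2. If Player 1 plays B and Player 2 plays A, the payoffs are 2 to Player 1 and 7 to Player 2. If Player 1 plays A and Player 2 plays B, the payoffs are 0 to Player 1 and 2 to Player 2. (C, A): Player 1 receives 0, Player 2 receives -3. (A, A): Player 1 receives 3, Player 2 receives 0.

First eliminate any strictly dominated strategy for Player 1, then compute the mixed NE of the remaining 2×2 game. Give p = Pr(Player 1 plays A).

Player 1's strategy C is strictly dominated by A: 0 > -3 and 3 > 0. Eliminate C.
For Player 2 to be willing to mix, Player 2 must be indifferent between B and A, which pins down Player 1's mix.
  Player 2's payoff from B: p·2 + (1−p)·5 = -3p + 5
  Player 2's payoff from A: p·0 + (1−p)·7 = -7p + 7
  -3p + 5 = -7p + 7  ⇒  4p = 2  ⇒  p = 1/2.

p = 1/2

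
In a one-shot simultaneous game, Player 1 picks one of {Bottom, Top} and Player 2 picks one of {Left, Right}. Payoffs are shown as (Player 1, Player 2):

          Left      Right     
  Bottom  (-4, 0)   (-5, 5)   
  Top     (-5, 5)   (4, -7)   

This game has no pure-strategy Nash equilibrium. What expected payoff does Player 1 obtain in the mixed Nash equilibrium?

Player 1's indifference between Bottom and Top determines Player 2's mixing probability q:
  Player 1's expected payoff from Bottom: q·(-4) + (1−q)·(-5) = q - 5
  Player 1's expected payoff from Top: q·(-5) + (1−q)·4 = -9q + 4
  q - 5 = -9q + 4  ⇒  10q = 9  ⇒  q = 9/10.
At equilibrium Player 1 is indifferent across rows, so Player 1's payoff equals the payoff from Bottom: (9/10)·(-4) + (1/10)·(-5) = -41/10.

-41/10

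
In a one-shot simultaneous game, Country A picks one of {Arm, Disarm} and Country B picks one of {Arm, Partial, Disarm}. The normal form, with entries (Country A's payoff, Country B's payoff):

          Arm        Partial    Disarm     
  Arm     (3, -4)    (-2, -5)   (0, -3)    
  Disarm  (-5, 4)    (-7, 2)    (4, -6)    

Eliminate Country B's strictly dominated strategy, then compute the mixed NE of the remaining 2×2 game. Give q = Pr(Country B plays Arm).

q = 1/3

Country B's strategy Partial is strictly dominated by Arm: -4 > -5 and 4 > 2. Eliminate Partial.
Set Country A's expected payoff from Arm equal to that from Disarm:
  Country A's payoff from Arm: q·3 + (1−q)·0 = 3q
  Country A's payoff from Disarm: q·(-5) + (1−q)·4 = -9q + 4
  3q = -9q + 4  ⇒  12q = 4  ⇒  q = 1/3.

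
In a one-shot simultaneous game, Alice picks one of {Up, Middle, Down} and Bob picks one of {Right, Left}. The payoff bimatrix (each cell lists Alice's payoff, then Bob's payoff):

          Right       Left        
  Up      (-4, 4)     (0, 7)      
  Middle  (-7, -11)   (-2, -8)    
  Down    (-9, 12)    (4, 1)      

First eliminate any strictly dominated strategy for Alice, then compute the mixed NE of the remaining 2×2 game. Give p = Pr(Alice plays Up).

p = 11/14

Alice's strategy Middle is strictly dominated by Up: -4 > -7 and 0 > -2. Eliminate Middle.
In a mixed equilibrium Bob is indifferent between Right and Left; this condition fixes p.
  Bob's payoff to Right: p·4 + (1−p)·12 = -8p + 12
  Bob's payoff to Left: p·7 + (1−p)·1 = 6p + 1
  -8p + 12 = 6p + 1  ⇒  -14p = -11  ⇒  p = 11/14.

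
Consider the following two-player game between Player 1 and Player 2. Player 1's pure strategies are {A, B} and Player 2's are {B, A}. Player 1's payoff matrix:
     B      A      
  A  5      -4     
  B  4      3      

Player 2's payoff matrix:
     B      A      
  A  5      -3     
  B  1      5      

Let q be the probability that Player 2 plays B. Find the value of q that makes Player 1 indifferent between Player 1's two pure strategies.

For Player 1 to be willing to mix, Player 1 must be indifferent between A and B, which pins down Player 2's mix.
  Player 1's payoff to A: q·5 + (1−q)·(-4) = 9q - 4
  Player 1's payoff to B: q·4 + (1−q)·3 = q + 3
  9q - 4 = q + 3  ⇒  8q = 7  ⇒  q = 7/8.

q = 7/8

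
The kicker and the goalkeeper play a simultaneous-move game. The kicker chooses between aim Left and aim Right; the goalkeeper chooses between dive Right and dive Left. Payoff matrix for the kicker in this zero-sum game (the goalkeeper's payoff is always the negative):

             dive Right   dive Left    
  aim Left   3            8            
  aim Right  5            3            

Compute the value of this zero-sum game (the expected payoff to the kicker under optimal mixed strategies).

The goalkeeper's mix must leave the kicker indifferent between aim Left and aim Right.
  the kicker's expected payoff from aim Left: q·3 + (1−q)·8 = -5q + 8
  the kicker's expected payoff from aim Right: q·5 + (1−q)·3 = 2q + 3
  -5q + 8 = 2q + 3  ⇒  -7q = -5  ⇒  q = 5/7.
The value is the kicker's expected payoff against this mix (using aim Left): (5/7)·3 + (2/7)·8 = 31/7.

v = 31/7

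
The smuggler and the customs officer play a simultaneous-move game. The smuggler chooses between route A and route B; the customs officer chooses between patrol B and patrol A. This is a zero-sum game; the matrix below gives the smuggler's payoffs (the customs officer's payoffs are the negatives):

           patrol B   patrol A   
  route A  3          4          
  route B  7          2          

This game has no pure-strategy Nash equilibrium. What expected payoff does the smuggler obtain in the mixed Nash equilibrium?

11/3

The smuggler's indifference between route A and route B determines the customs officer's mixing probability q:
  the smuggler's payoff to route A: q·3 + (1−q)·4 = -q + 4
  the smuggler's payoff to route B: q·7 + (1−q)·2 = 5q + 2
  -q + 4 = 5q + 2  ⇒  -6q = -2  ⇒  q = 1/3.
At equilibrium the smuggler is indifferent across rows, so the smuggler's payoff equals the payoff from route A: (1/3)·3 + (2/3)·4 = 11/3.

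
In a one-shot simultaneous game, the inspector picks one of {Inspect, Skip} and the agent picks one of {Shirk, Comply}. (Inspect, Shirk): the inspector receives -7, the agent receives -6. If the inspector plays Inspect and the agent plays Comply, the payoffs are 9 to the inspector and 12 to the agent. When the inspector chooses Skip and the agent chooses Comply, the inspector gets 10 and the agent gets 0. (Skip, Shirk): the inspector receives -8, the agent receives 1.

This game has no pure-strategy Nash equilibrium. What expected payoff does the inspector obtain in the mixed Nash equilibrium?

1

The inspector's indifference between Inspect and Skip determines the agent's mixing probability q:
  the inspector's expected payoff from Inspect: q·(-7) + (1−q)·9 = -16q + 9
  the inspector's expected payoff from Skip: q·(-8) + (1−q)·10 = -18q + 10
  -16q + 9 = -18q + 10  ⇒  2q = 1  ⇒  q = 1/2.
At equilibrium the inspector is indifferent across rows, so the inspector's payoff equals the payoff from Inspect: (1/2)·(-7) + (1/2)·9 = 1.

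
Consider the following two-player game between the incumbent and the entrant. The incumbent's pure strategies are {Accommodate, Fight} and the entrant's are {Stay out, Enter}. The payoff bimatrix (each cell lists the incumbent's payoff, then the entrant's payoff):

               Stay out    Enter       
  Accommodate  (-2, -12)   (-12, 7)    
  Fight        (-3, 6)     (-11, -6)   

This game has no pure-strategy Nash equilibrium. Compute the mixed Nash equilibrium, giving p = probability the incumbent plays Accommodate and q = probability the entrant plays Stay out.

p = 12/31, q = 1/2

The incumbent's mix must leave the entrant indifferent between Stay out and Enter.
  the entrant's payoff to Stay out: p·(-12) + (1−p)·6 = -18p + 6
  the entrant's payoff to Enter: p·7 + (1−p)·(-6) = 13p - 6
  -18p + 6 = 13p - 6  ⇒  -31p = -12  ⇒  p = 12/31.
The entrant's mix must leave the incumbent indifferent between Accommodate and Fight.
  the incumbent's expected payoff from Accommodate: q·(-2) + (1−q)·(-12) = 10q - 12
  the incumbent's expected payoff from Fight: q·(-3) + (1−q)·(-11) = 8q - 11
  10q - 12 = 8q - 11  ⇒  2q = 1  ⇒  q = 1/2.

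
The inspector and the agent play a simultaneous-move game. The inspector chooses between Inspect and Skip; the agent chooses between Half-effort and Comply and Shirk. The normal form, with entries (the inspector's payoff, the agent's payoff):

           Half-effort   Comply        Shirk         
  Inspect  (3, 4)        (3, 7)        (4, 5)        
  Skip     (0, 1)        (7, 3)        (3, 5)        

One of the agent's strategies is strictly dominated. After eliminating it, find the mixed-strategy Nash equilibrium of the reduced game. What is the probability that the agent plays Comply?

q = 1/5

The agent's strategy Half-effort is strictly dominated by Comply: 7 > 4 and 3 > 1. Eliminate Half-effort.
The inspector's indifference between Inspect and Skip determines the agent's mixing probability q:
  the inspector's payoff to Inspect: q·3 + (1−q)·4 = -q + 4
  the inspector's payoff to Skip: q·7 + (1−q)·3 = 4q + 3
  -q + 4 = 4q + 3  ⇒  -5q = -1  ⇒  q = 1/5.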